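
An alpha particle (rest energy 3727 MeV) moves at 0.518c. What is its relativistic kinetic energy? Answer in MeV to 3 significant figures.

γ = 1/√(1 − 0.518²) = 1.1691
K = (γ − 1)m₀c² = (1.1691 − 1) × 3727 MeV = 0.16907 × 3727 MeV = 630 MeV

K ≈ 630 MeV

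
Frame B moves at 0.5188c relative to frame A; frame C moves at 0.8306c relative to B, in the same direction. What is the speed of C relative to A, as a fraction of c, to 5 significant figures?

u ≈ 0.94303c

Compose boost 2: (0.8306 + 0.5188)/(1 + 0.8306×0.5188) = 1.3494/1.430915 = 0.94303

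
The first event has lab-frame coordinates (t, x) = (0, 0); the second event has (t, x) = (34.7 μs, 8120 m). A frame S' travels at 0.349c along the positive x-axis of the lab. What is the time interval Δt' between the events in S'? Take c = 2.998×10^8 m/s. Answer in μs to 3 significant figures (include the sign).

γ = 1/√(1 − 0.349²) = 1.0671
Δt' = γ(Δt − vΔx/c²) = 1.0671 × (34.7 μs − 0.349×8120 m / (2.998×10^8 m/s))
= 1.0671 × (25.247 μs) = 26.9 μs

Δt' ≈ 26.9 μs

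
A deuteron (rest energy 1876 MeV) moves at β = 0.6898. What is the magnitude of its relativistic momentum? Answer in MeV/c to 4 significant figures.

γ = 1/√(1 − 0.6898²) = 1.38122
p = γβm₀c = 1.38122 × 0.6898 × 1876 MeV/c = 1787 MeV/c

p ≈ 1787 MeV/c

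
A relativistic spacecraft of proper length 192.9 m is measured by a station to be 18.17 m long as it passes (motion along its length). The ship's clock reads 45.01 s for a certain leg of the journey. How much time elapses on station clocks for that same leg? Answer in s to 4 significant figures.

Length contraction ⇒ γ = L₀/L = 192.9/18.17 = 10.6164
Time dilation: Δt = γτ₀ = 10.6164 × 45.01 s = 477.8 s

Δt ≈ 477.8 s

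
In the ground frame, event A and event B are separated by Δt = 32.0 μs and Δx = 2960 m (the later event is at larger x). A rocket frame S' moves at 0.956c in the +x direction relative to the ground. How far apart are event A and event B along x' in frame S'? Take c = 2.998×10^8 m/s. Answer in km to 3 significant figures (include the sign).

γ = 1/√(1 − 0.956²) = 3.4087
Δx' = γ(Δx − vΔt) = 3.4087 × (2960 m − 0.956×(2.998×10^8 m/s)×32.0×10^-6 s)
= 3.4087 × (-6211.5 m) = -21.2 km

Δx' ≈ -21.2 km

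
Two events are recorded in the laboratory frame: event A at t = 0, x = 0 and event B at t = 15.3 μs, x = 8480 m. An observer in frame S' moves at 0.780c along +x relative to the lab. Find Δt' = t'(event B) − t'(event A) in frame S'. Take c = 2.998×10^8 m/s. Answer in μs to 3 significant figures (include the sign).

γ = 1/√(1 − 0.780²) = 1.5980
Δt' = γ(Δt − vΔx/c²) = 1.5980 × (15.3 μs − 0.780×8480 m / (2.998×10^8 m/s))
= 1.5980 × (-6.7627 μs) = -10.8 μs

Δt' ≈ -10.8 μs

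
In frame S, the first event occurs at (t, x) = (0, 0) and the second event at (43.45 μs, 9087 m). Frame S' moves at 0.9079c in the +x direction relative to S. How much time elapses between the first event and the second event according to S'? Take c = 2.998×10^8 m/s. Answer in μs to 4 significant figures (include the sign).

Δt' ≈ 38.01 μs

γ = 1/√(1 − 0.9079²) = 2.38557
Δt' = γ(Δt − vΔx/c²) = 2.38557 × (43.45 μs − 0.9079×9087 m / (2.998×10^8 m/s))
= 2.38557 × (15.9314 μs) = 38.01 μs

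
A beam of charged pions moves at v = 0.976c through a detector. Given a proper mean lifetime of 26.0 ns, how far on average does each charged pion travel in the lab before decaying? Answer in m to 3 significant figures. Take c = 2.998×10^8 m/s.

d ≈ 34.9 m

γ = 1/√(1 − 0.976²) = 4.5920
Dilated lifetime: Δt = γτ₀ = 4.5920 × 26.0 ns = 119.39 ns
d = vΔt = 0.976c × 119.39 ns = 2.9260×10^8 m/s × 1.1939×10^-7 s = 34.9 m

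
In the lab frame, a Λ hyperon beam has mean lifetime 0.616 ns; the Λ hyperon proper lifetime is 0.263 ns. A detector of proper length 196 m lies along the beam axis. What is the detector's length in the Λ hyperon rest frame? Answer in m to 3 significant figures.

L ≈ 83.7 m

Time dilation ⇒ γ = Δt/τ₀ = 0.616/0.263 = 2.3422
Length contraction: L = L₀/γ = 196/2.3422 = 83.7 m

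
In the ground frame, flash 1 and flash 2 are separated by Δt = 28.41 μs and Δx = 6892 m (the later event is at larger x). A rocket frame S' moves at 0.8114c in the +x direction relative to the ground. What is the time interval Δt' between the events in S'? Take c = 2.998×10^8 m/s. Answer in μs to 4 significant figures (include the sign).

γ = 1/√(1 − 0.8114²) = 1.71089
Δt' = γ(Δt − vΔx/c²) = 1.71089 × (28.41 μs − 0.8114×6892 m / (2.998×10^8 m/s))
= 1.71089 × (9.75700 μs) = 16.69 μs

Δt' ≈ 16.69 μs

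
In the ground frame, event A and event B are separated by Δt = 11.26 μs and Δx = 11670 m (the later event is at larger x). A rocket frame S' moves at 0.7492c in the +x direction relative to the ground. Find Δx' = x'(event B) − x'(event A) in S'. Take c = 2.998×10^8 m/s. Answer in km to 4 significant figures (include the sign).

Δx' ≈ 13.80 km

γ = 1/√(1 − 0.7492²) = 1.50979
Δx' = γ(Δx − vΔt) = 1.50979 × (11670 m − 0.7492×(2.998×10^8 m/s)×11.26×10^-6 s)
= 1.50979 × (9140.89 m) = 13.80 km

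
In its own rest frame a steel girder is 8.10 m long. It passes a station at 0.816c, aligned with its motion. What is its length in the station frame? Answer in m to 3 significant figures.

γ = 1/√(1 − 0.816²) = 1.7299
Length contraction: L = L₀/γ = 8.10/1.7299 = 4.68 m

L ≈ 4.68 m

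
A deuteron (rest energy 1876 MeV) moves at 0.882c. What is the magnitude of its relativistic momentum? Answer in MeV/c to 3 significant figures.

γ = 1/√(1 − 0.882²) = 2.1220
p = γβm₀c = 2.1220 × 0.882 × 1876 MeV/c = 3510 MeV/c

p ≈ 3510 MeV/c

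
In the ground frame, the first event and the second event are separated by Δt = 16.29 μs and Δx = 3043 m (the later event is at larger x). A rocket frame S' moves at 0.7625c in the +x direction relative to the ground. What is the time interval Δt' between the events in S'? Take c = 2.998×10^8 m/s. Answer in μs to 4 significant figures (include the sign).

Δt' ≈ 13.22 μs

γ = 1/√(1 − 0.7625²) = 1.54562
Δt' = γ(Δt − vΔx/c²) = 1.54562 × (16.29 μs − 0.7625×3043 m / (2.998×10^8 m/s))
= 1.54562 × (8.55055 μs) = 13.22 μs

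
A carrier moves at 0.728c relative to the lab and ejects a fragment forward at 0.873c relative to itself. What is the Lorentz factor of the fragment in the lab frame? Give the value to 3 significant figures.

u_lab = (0.873 + 0.728)/(1 + 0.873×0.728) = 1.601/1.63554 = 0.978879
γ = 1/√(1 − 0.978879²) = 4.89

γ ≈ 4.89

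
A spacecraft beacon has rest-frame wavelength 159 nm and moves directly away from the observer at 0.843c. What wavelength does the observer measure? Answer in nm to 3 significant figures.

Relativistic Doppler: λ_obs = λ_src √((1+β)/(1−β))
= 159 × √(1.8430/0.15700) = 159 × 3.4262 = 545 nm

λ_obs ≈ 545 nm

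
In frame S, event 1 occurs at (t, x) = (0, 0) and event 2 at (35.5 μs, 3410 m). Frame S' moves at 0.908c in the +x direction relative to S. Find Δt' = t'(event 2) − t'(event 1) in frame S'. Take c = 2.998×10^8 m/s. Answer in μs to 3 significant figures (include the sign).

γ = 1/√(1 − 0.908²) = 2.3868
Δt' = γ(Δt − vΔx/c²) = 2.3868 × (35.5 μs − 0.908×3410 m / (2.998×10^8 m/s))
= 2.3868 × (25.172 μs) = 60.1 μs

Δt' ≈ 60.1 μs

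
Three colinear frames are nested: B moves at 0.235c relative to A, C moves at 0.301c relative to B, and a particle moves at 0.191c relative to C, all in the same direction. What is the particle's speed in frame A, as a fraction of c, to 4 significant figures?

u ≈ 0.6312c

Compose boost 2: (0.301 + 0.235)/(1 + 0.301×0.235) = 0.5360/1.07073 = 0.500591
Compose boost 3: (0.191 + 0.500591)/(1 + 0.191×0.500591) = 0.691591/1.09561 = 0.6312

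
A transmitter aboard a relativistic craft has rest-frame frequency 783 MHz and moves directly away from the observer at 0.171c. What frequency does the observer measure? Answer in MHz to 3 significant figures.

f_obs ≈ 659 MHz

Relativistic Doppler: f_obs = f_src √((1−β)/(1+β))
= 783 × √(0.82900/1.1710) = 783 × 0.84139 = 659 MHz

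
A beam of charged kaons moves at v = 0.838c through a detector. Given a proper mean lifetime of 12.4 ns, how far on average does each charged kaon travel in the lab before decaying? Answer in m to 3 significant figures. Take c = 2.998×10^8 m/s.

γ = 1/√(1 − 0.838²) = 1.8326
Dilated lifetime: Δt = γτ₀ = 1.8326 × 12.4 ns = 22.724 ns
d = vΔt = 0.838c × 22.724 ns = 2.5123×10^8 m/s × 2.2724×10^-8 s = 5.71 m

d ≈ 5.71 m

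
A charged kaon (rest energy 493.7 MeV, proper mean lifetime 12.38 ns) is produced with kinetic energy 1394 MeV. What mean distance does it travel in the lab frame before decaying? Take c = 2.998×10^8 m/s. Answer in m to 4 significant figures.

γ = 1 + K/(m₀c²) = 1 + 1394/493.7 = 3.82358
β = √(1 − 1/γ²) = 0.965194
Dilated lifetime: γτ₀ = 3.82358 × 12.38 ns = 47.3359 ns
d = βc·γτ₀ = 0.965194 × (2.998×10^8 m/s) × 4.73359×10^-8 s = 13.70 m

d ≈ 13.70 m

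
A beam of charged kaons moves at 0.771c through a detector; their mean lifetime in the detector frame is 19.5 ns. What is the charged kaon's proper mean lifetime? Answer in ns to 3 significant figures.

τ₀ ≈ 12.4 ns

γ = 1/√(1 − 0.771²) = 1.5703
Proper time: τ₀ = Δt/γ = 19.5/1.5703 = 12.4 ns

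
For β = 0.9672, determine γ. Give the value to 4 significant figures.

γ ≈ 3.937

γ = 1/√(1 − β²) = 1/√(1 − 0.9672²) = 1/√(0.0645242) = 3.937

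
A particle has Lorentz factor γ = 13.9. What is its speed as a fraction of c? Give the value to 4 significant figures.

β ≈ 0.9974

β = √(1 − 1/γ²) = √(1 − 1/13.9²) = √(0.994824) = 0.9974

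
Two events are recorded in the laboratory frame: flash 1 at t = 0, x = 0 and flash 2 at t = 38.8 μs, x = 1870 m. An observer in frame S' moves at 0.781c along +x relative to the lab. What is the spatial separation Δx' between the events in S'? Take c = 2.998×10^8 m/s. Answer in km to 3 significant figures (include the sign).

γ = 1/√(1 − 0.781²) = 1.6012
Δx' = γ(Δx − vΔt) = 1.6012 × (1870 m − 0.781×(2.998×10^8 m/s)×38.8×10^-6 s)
= 1.6012 × (-7214.8 m) = -11.6 km

Δx' ≈ -11.6 km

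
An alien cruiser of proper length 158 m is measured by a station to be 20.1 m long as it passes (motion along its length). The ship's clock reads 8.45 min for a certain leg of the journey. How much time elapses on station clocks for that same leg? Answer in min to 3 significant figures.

Δt ≈ 66.4 min

Length contraction ⇒ γ = L₀/L = 158/20.1 = 7.8607
Time dilation: Δt = γτ₀ = 7.8607 × 8.45 min = 66.4 min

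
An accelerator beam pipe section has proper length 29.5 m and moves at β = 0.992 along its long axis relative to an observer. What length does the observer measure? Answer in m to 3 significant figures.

γ = 1/√(1 − 0.992²) = 7.9216
Length contraction: L = L₀/γ = 29.5/7.9216 = 3.72 m

L ≈ 3.72 m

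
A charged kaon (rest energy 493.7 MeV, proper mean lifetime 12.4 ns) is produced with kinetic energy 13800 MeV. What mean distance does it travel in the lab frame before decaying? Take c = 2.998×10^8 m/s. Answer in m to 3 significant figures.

d ≈ 108 m

γ = 1 + K/(m₀c²) = 1 + 13800/493.7 = 28.952
β = √(1 − 1/γ²) = 0.99940
Dilated lifetime: γτ₀ = 28.952 × 12.4 ns = 359.01 ns
d = βc·γτ₀ = 0.99940 × (2.998×10^8 m/s) × 3.5901×10^-7 s = 108 m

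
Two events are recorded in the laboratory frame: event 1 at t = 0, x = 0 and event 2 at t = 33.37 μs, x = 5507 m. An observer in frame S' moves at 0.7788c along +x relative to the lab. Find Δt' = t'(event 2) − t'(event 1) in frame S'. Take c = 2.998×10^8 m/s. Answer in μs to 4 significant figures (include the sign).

γ = 1/√(1 − 0.7788²) = 1.59420
Δt' = γ(Δt − vΔx/c²) = 1.59420 × (33.37 μs − 0.7788×5507 m / (2.998×10^8 m/s))
= 1.59420 × (19.0643 μs) = 30.39 μs

Δt' ≈ 30.39 μs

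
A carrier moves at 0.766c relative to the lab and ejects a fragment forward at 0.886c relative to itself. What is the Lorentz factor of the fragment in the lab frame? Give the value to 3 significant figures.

u_lab = (0.886 + 0.766)/(1 + 0.886×0.766) = 1.652/1.67868 = 0.984109
γ = 1/√(1 − 0.984109²) = 5.63

γ ≈ 5.63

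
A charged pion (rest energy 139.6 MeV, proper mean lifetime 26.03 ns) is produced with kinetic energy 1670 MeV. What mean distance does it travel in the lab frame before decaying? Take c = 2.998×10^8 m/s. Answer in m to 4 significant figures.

d ≈ 100.9 m

γ = 1 + K/(m₀c²) = 1 + 1670/139.6 = 12.9628
β = √(1 − 1/γ²) = 0.997020
Dilated lifetime: γτ₀ = 12.9628 × 26.03 ns = 337.420 ns
d = βc·γτ₀ = 0.997020 × (2.998×10^8 m/s) × 3.37420×10^-7 s = 100.9 m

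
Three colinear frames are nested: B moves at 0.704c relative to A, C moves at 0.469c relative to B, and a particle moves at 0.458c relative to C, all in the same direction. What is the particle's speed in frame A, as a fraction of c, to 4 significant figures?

u ≈ 0.9544c

Compose boost 2: (0.469 + 0.704)/(1 + 0.469×0.704) = 1.173/1.33018 = 0.881838
Compose boost 3: (0.458 + 0.881838)/(1 + 0.458×0.881838) = 1.33984/1.40388 = 0.9544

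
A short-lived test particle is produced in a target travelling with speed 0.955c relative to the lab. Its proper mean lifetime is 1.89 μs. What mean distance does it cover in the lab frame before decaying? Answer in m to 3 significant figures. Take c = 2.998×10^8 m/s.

γ = 1/√(1 − 0.955²) = 3.3715
Dilated lifetime: Δt = γτ₀ = 3.3715 × 1.89 μs = 6.3721 μs
d = vΔt = 0.955c × 6.3721 μs = 2.8631×10^8 m/s × 6.3721×10^-6 s = 1820 m

d ≈ 1820 m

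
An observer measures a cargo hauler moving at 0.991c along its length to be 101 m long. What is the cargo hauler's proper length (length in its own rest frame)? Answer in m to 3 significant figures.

γ = 1/√(1 − 0.991²) = 7.4704
L₀ = γL = 7.4704 × 101 = 755 m

L₀ ≈ 755 m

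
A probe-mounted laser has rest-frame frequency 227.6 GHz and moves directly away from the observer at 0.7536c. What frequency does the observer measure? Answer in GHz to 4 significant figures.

Relativistic Doppler: f_obs = f_src √((1−β)/(1+β))
= 227.6 × √(0.246400/1.75360) = 227.6 × 0.374848 = 85.32 GHz

f_obs ≈ 85.32 GHz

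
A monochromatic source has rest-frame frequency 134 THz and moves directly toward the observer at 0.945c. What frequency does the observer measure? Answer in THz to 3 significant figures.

Relativistic Doppler: f_obs = f_src √((1+β)/(1−β))
= 134 × √(1.9450/0.055000) = 134 × 5.9467 = 797 THz

f_obs ≈ 797 THz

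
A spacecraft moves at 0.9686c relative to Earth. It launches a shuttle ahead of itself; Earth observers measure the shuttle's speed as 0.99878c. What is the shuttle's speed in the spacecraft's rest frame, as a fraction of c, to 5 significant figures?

u' ≈ 0.92629c

Inverse velocity addition: u' = (u − v)/(1 − uv/c²)
= (0.99878 − 0.9686)/(1 − 0.99878×0.9686) = 0.030180/0.03258169 = 0.92629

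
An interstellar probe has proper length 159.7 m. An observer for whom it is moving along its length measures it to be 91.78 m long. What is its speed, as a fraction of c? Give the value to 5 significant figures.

β ≈ 0.81836

γ = L₀/L = 159.7/91.78 = 1.740031
β = √(1 − 1/γ²) = 0.81836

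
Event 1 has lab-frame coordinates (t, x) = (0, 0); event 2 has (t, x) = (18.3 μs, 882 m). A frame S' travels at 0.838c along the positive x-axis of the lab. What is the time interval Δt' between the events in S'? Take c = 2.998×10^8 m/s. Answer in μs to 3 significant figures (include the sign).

γ = 1/√(1 − 0.838²) = 1.8326
Δt' = γ(Δt − vΔx/c²) = 1.8326 × (18.3 μs − 0.838×882 m / (2.998×10^8 m/s))
= 1.8326 × (15.835 μs) = 29.0 μs

Δt' ≈ 29.0 μs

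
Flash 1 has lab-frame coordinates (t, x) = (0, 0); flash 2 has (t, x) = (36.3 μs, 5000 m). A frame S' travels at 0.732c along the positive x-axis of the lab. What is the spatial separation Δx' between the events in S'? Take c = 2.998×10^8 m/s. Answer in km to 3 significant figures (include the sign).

γ = 1/√(1 − 0.732²) = 1.4678
Δx' = γ(Δx − vΔt) = 1.4678 × (5000 m − 0.732×(2.998×10^8 m/s)×36.3×10^-6 s)
= 1.4678 × (-2966.2 m) = -4.35 km

Δx' ≈ -4.35 km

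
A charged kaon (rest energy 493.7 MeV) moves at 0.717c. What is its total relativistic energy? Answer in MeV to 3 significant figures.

γ = 1/√(1 − 0.717²) = 1.4346
E = γm₀c² = 1.4346 × 493.7 MeV = 708 MeV

E ≈ 708 MeV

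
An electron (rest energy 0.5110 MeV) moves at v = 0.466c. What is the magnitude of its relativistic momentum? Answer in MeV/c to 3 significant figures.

γ = 1/√(1 − 0.466²) = 1.1302
p = γβm₀c = 1.1302 × 0.466 × 0.5110 MeV/c = 0.269 MeV/c

p ≈ 0.269 MeV/c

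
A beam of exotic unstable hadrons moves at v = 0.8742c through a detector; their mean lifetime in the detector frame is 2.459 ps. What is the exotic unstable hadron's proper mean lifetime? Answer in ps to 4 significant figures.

γ = 1/√(1 − 0.8742²) = 2.05945
Proper time: τ₀ = Δt/γ = 2.459/2.05945 = 1.194 ps

τ₀ ≈ 1.194 ps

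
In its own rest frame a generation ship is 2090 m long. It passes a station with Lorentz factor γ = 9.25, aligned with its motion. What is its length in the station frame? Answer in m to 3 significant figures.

L ≈ 226 m

γ = 9.25 (given)
Length contraction: L = L₀/γ = 2090/9.25 = 226 m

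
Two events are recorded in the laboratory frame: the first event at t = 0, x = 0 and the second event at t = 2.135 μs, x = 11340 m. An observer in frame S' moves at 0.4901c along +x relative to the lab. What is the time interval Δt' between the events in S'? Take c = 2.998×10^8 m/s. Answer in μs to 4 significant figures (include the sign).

Δt' ≈ -18.82 μs

γ = 1/√(1 − 0.4901²) = 1.14723
Δt' = γ(Δt − vΔx/c²) = 1.14723 × (2.135 μs − 0.4901×11340 m / (2.998×10^8 m/s))
= 1.14723 × (-16.4031 μs) = -18.82 μs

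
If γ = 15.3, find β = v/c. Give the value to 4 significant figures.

β ≈ 0.9979

β = √(1 − 1/γ²) = √(1 − 1/15.3²) = √(0.995728) = 0.9979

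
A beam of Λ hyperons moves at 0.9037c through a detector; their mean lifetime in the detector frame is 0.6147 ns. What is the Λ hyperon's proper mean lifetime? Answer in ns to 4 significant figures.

γ = 1/√(1 − 0.9037²) = 2.33554
Proper time: τ₀ = Δt/γ = 0.6147/2.33554 = 0.2632 ns

τ₀ ≈ 0.2632 ns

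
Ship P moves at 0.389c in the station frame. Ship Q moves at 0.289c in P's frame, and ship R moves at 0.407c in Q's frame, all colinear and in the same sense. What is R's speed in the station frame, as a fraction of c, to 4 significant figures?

u ≈ 0.8144c

Compose boost 2: (0.289 + 0.389)/(1 + 0.289×0.389) = 0.6780/1.11242 = 0.609481
Compose boost 3: (0.407 + 0.609481)/(1 + 0.407×0.609481) = 1.01648/1.24806 = 0.8144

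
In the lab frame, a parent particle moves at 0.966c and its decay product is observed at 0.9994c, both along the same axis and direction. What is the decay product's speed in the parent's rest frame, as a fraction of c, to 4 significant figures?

Inverse velocity addition: u' = (u − v)/(1 − uv/c²)
= (0.9994 − 0.966)/(1 − 0.9994×0.966) = 0.03340/0.0345796 = 0.9659

u' ≈ 0.9659c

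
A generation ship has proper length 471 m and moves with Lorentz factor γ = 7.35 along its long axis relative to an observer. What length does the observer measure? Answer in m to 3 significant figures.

γ = 7.35 (given)
Length contraction: L = L₀/γ = 471/7.35 = 64.1 m

L ≈ 64.1 m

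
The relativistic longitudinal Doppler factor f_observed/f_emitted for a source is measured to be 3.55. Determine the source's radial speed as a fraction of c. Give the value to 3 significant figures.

β ≈ 0.853

f_obs/f_src = √((1+β)/(1−β)) = 3.55  ⇒  (1+β)/(1−β) = 12.602
β = |1 − D²|/(1 + D²) = |1 − 12.602|/(1 + 12.602) = 0.853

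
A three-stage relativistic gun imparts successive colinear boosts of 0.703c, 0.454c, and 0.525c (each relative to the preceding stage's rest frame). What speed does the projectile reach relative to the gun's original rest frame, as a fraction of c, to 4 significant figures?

Compose boost 2: (0.454 + 0.703)/(1 + 0.454×0.703) = 1.157/1.31916 = 0.877072
Compose boost 3: (0.525 + 0.877072)/(1 + 0.525×0.877072) = 1.40207/1.46046 = 0.9600

u ≈ 0.9600c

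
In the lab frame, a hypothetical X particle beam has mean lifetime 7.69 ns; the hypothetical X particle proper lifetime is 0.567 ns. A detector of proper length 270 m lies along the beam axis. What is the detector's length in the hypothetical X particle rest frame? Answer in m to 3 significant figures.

Time dilation ⇒ γ = Δt/τ₀ = 7.69/0.567 = 13.563
Length contraction: L = L₀/γ = 270/13.563 = 19.9 m

L ≈ 19.9 m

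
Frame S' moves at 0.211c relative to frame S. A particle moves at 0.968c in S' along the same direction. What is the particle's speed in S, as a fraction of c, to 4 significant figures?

Relativistic velocity addition: u = (u' + v)/(1 + u'v/c²)
= (0.968 + 0.211)/(1 + 0.968×0.211) = 1.179/1.20425 = 0.9790

u ≈ 0.9790c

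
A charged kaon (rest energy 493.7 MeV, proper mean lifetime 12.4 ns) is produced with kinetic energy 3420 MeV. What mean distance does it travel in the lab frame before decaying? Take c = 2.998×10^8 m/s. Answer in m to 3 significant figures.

γ = 1 + K/(m₀c²) = 1 + 3420/493.7 = 7.9273
β = √(1 − 1/γ²) = 0.99201
Dilated lifetime: γτ₀ = 7.9273 × 12.4 ns = 98.298 ns
d = βc·γτ₀ = 0.99201 × (2.998×10^8 m/s) × 9.8298×10^-8 s = 29.2 m

d ≈ 29.2 m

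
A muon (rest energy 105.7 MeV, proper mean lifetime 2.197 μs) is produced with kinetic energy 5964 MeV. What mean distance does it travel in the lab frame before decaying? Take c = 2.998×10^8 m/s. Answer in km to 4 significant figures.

γ = 1 + K/(m₀c²) = 1 + 5964/105.7 = 57.4238
β = √(1 − 1/γ²) = 0.999848
Dilated lifetime: γτ₀ = 57.4238 × 2.197 μs = 126.160 μs
d = βc·γτ₀ = 0.999848 × (2.998×10^8 m/s) × 0.000126160 s = 37.82 km

d ≈ 37.82 km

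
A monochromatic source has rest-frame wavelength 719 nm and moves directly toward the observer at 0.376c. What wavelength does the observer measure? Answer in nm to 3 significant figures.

λ_obs ≈ 484 nm

Relativistic Doppler: λ_obs = λ_src √((1−β)/(1+β))
= 719 × √(0.62400/1.3760) = 719 × 0.67342 = 484 nm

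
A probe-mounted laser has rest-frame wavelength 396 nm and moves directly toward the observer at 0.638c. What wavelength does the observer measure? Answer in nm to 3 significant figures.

Relativistic Doppler: λ_obs = λ_src √((1−β)/(1+β))
= 396 × √(0.36200/1.6380) = 396 × 0.47011 = 186 nm

λ_obs ≈ 186 nm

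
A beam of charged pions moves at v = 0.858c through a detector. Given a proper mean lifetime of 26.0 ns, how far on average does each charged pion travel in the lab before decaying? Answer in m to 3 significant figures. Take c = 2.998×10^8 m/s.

γ = 1/√(1 − 0.858²) = 1.9469
Dilated lifetime: Δt = γτ₀ = 1.9469 × 26.0 ns = 50.618 ns
d = vΔt = 0.858c × 50.618 ns = 2.5723×10^8 m/s × 5.0618×10^-8 s = 13.0 m

d ≈ 13.0 m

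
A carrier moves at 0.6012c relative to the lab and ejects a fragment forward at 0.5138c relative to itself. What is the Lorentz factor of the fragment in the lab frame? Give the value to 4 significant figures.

γ ≈ 1.909

u_lab = (0.5138 + 0.6012)/(1 + 0.5138×0.6012) = 1.1150/1.308897 = 0.8518626
γ = 1/√(1 − 0.8518626²) = 1.909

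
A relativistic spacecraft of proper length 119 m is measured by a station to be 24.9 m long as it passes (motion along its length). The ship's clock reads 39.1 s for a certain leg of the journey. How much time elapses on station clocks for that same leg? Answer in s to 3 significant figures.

Length contraction ⇒ γ = L₀/L = 119/24.9 = 4.7791
Time dilation: Δt = γτ₀ = 4.7791 × 39.1 s = 187 s

Δt ≈ 187 s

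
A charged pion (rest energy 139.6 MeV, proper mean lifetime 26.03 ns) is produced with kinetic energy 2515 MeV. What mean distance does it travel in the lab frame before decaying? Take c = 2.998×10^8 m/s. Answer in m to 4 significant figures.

γ = 1 + K/(m₀c²) = 1 + 2515/139.6 = 19.0158
β = √(1 − 1/γ²) = 0.998616
Dilated lifetime: γτ₀ = 19.0158 × 26.03 ns = 494.980 ns
d = βc·γτ₀ = 0.998616 × (2.998×10^8 m/s) × 4.94980×10^-7 s = 148.2 m

d ≈ 148.2 m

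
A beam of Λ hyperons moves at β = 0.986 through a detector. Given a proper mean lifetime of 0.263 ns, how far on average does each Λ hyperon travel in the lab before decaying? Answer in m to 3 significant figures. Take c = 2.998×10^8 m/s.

d ≈ 0.466 m

γ = 1/√(1 − 0.986²) = 5.9972
Dilated lifetime: Δt = γτ₀ = 5.9972 × 0.263 ns = 1.5773 ns
d = vΔt = 0.986c × 1.5773 ns = 2.9560×10^8 m/s × 1.5773×10^-9 s = 0.466 m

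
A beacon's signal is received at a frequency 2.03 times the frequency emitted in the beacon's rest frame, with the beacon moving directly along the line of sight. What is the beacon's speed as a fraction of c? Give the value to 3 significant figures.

β ≈ 0.609

f_obs/f_src = √((1+β)/(1−β)) = 2.03  ⇒  (1+β)/(1−β) = 4.1209
β = |1 − D²|/(1 + D²) = |1 − 4.1209|/(1 + 4.1209) = 0.609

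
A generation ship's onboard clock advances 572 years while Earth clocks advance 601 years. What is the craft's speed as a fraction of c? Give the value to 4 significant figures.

β ≈ 0.3069

γ = Δt/τ₀ = 601/572 = 1.05070
β = √(1 − 1/γ²) = √(1 − 1/1.05070²) = 0.3069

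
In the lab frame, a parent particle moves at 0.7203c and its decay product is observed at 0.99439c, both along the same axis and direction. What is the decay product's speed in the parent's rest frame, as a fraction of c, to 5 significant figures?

Inverse velocity addition: u' = (u − v)/(1 − uv/c²)
= (0.99439 − 0.7203)/(1 − 0.99439×0.7203) = 0.27409/0.2837409 = 0.96599

u' ≈ 0.96599c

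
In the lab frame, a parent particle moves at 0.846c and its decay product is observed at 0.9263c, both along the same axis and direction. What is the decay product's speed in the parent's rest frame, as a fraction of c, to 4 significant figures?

Inverse velocity addition: u' = (u − v)/(1 − uv/c²)
= (0.9263 − 0.846)/(1 − 0.9263×0.846) = 0.08030/0.216350 = 0.3712

u' ≈ 0.3712c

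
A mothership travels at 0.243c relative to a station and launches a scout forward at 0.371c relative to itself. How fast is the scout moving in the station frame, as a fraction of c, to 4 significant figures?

u ≈ 0.5632c

Compose boost 2: (0.371 + 0.243)/(1 + 0.371×0.243) = 0.6140/1.09015 = 0.5632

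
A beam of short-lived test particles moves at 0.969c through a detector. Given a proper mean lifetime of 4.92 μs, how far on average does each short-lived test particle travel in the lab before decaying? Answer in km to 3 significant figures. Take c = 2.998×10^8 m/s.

d ≈ 5.79 km

γ = 1/√(1 − 0.969²) = 4.0476
Dilated lifetime: Δt = γτ₀ = 4.0476 × 4.92 μs = 19.914 μs
d = vΔt = 0.969c × 19.914 μs = 2.9051×10^8 m/s × 1.9914×10^-5 s = 5.79 km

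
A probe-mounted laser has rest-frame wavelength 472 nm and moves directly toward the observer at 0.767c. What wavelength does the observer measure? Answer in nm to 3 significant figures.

Relativistic Doppler: λ_obs = λ_src √((1−β)/(1+β))
= 472 × √(0.23300/1.7670) = 472 × 0.36313 = 171 nm

λ_obs ≈ 171 nm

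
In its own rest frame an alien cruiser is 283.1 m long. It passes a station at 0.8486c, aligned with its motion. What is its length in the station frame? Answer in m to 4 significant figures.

L ≈ 149.8 m

γ = 1/√(1 − 0.8486²) = 1.89023
Length contraction: L = L₀/γ = 283.1/1.89023 = 149.8 m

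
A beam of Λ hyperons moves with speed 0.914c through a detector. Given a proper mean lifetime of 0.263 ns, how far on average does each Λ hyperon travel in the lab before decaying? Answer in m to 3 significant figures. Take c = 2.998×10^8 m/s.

d ≈ 0.178 m

γ = 1/√(1 − 0.914²) = 2.4648
Dilated lifetime: Δt = γτ₀ = 2.4648 × 0.263 ns = 0.64824 ns
d = vΔt = 0.914c × 0.64824 ns = 2.7402×10^8 m/s × 6.4824×10^-10 s = 0.178 m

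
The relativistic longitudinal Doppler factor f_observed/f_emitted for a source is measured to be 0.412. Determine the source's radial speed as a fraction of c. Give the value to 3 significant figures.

β ≈ 0.710

f_obs/f_src = √((1−β)/(1+β)) = 0.412  ⇒  (1−β)/(1+β) = 0.16974
β = |1 − D²|/(1 + D²) = |1 − 0.16974|/(1 + 0.16974) = 0.710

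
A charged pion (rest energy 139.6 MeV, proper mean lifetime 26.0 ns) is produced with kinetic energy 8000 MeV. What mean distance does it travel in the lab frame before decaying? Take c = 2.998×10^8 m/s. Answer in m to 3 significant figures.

γ = 1 + K/(m₀c²) = 1 + 8000/139.6 = 58.307
β = √(1 − 1/γ²) = 0.99985
Dilated lifetime: γτ₀ = 58.307 × 26.0 ns = 1516.0 ns
d = βc·γτ₀ = 0.99985 × (2.998×10^8 m/s) × 1.5160×10^-6 s = 454 m

d ≈ 454 m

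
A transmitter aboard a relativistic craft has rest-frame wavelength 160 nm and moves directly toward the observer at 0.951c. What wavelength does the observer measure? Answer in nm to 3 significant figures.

λ_obs ≈ 25.4 nm

Relativistic Doppler: λ_obs = λ_src √((1−β)/(1+β))
= 160 × √(0.049000/1.9510) = 160 × 0.15848 = 25.4 nm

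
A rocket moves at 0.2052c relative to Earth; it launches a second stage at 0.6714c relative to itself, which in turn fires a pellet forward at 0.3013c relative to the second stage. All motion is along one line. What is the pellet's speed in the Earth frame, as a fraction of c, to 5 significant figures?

u ≈ 0.86983c

Compose boost 2: (0.6714 + 0.2052)/(1 + 0.6714×0.2052) = 0.87660/1.137771 = 0.7704536
Compose boost 3: (0.3013 + 0.7704536)/(1 + 0.3013×0.7704536) = 1.071754/1.232138 = 0.86983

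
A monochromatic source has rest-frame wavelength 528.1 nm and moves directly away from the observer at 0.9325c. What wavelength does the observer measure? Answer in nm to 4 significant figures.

Relativistic Doppler: λ_obs = λ_src √((1+β)/(1−β))
= 528.1 × √(1.93250/0.0675000) = 528.1 × 5.35067 = 2826 nm

λ_obs ≈ 2826 nm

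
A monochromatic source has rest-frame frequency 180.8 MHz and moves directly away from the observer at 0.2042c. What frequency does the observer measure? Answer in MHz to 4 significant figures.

f_obs ≈ 147.0 MHz

Relativistic Doppler: f_obs = f_src √((1−β)/(1+β))
= 180.8 × √(0.795800/1.20420) = 180.8 × 0.812929 = 147.0 MHz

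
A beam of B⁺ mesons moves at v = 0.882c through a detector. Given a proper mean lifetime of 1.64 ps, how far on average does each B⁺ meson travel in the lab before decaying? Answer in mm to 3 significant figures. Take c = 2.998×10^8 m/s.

d ≈ 0.920 mm

γ = 1/√(1 − 0.882²) = 2.1220
Dilated lifetime: Δt = γτ₀ = 2.1220 × 1.64 ps = 3.4801 ps
d = vΔt = 0.882c × 3.4801 ps = 2.6442×10^8 m/s × 3.4801×10^-12 s = 0.920 mm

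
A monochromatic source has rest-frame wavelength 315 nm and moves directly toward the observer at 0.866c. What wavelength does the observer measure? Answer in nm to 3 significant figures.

λ_obs ≈ 84.4 nm

Relativistic Doppler: λ_obs = λ_src √((1−β)/(1+β))
= 315 × √(0.13400/1.8660) = 315 × 0.26798 = 84.4 nm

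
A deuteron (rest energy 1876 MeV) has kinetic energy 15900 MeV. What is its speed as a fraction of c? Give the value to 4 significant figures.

γ = 1 + K/(m₀c²) = 1 + 15900/1876 = 9.47548
β = √(1 − 1/γ²) = 0.9944

β ≈ 0.9944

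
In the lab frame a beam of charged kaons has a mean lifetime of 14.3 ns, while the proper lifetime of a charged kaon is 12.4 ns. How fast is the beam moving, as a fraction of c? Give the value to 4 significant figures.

β ≈ 0.4981

γ = Δt/τ₀ = 14.3/12.4 = 1.15323
β = √(1 − 1/γ²) = √(1 − 1/1.15323²) = 0.4981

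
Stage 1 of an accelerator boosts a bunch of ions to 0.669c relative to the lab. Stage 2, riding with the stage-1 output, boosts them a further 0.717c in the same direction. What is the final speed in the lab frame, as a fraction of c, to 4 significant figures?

u ≈ 0.9367c

Compose boost 2: (0.717 + 0.669)/(1 + 0.717×0.669) = 1.386/1.47967 = 0.9367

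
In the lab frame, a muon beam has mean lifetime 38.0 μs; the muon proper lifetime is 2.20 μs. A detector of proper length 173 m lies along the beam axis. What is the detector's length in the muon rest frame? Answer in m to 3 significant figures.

L ≈ 10.0 m

Time dilation ⇒ γ = Δt/τ₀ = 38.0/2.20 = 17.273
Length contraction: L = L₀/γ = 173/17.273 = 10.0 m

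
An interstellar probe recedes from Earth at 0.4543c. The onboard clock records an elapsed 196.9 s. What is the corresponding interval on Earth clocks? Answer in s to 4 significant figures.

γ = 1/√(1 − 0.4543²) = 1.12252
Time dilation: Δt = γτ₀ = 1.12252 × 196.9 s = 221.0 s

Δt ≈ 221.0 s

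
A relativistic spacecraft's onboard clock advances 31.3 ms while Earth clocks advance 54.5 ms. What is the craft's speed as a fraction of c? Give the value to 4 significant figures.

β ≈ 0.8186

γ = Δt/τ₀ = 54.5/31.3 = 1.74121
β = √(1 − 1/γ²) = √(1 − 1/1.74121²) = 0.8186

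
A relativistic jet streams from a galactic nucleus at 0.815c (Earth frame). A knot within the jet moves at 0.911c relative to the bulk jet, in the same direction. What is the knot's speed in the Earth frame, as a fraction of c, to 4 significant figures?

u ≈ 0.9906c

Relativistic velocity addition: u = (u' + v)/(1 + u'v/c²)
= (0.911 + 0.815)/(1 + 0.911×0.815) = 1.726/1.74246 = 0.9906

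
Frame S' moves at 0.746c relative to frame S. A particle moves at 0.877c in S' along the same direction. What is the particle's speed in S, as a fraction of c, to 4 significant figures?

Relativistic velocity addition: u = (u' + v)/(1 + u'v/c²)
= (0.877 + 0.746)/(1 + 0.877×0.746) = 1.623/1.65424 = 0.9811

u ≈ 0.9811c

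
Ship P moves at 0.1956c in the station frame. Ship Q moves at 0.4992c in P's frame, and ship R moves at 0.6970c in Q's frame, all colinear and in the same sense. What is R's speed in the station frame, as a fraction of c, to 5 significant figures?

u ≈ 0.92284c

Compose boost 2: (0.4992 + 0.1956)/(1 + 0.4992×0.1956) = 0.69480/1.097644 = 0.6329924
Compose boost 3: (0.6970 + 0.6329924)/(1 + 0.6970×0.6329924) = 1.329992/1.441196 = 0.92284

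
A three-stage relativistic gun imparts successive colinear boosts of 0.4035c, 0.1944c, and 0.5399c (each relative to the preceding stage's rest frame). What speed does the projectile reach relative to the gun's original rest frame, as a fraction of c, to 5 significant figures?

u ≈ 0.84221c

Compose boost 2: (0.1944 + 0.4035)/(1 + 0.1944×0.4035) = 0.59790/1.078440 = 0.5544117
Compose boost 3: (0.5399 + 0.5544117)/(1 + 0.5399×0.5544117) = 1.094312/1.299327 = 0.84221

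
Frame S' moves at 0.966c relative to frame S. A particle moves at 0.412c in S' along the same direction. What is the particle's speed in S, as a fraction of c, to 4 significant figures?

u ≈ 0.9857c

Relativistic velocity addition: u = (u' + v)/(1 + u'v/c²)
= (0.412 + 0.966)/(1 + 0.412×0.966) = 1.378/1.39799 = 0.9857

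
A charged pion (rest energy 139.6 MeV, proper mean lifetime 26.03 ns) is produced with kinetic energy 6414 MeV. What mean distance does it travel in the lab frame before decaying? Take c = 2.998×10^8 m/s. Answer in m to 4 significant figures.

γ = 1 + K/(m₀c²) = 1 + 6414/139.6 = 46.9456
β = √(1 − 1/γ²) = 0.999773
Dilated lifetime: γτ₀ = 46.9456 × 26.03 ns = 1221.99 ns
d = βc·γτ₀ = 0.999773 × (2.998×10^8 m/s) × 1.22199×10^-6 s = 366.3 m

d ≈ 366.3 m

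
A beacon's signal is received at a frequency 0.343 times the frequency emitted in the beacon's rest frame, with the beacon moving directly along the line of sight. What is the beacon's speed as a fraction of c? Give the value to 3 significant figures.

f_obs/f_src = √((1−β)/(1+β)) = 0.343  ⇒  (1−β)/(1+β) = 0.11765
β = |1 − D²|/(1 + D²) = |1 − 0.11765|/(1 + 0.11765) = 0.789

β ≈ 0.789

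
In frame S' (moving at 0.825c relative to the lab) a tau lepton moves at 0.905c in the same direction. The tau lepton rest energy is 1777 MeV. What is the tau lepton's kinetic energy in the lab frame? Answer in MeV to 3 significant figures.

K ≈ 11100 MeV

u_lab = (0.905 + 0.825)/(1 + 0.905×0.825) = 0.990482
γ = 1/√(1 − 0.990482²) = 7.2651
K = (γ − 1)m₀c² = (7.2651 − 1) × 1777 = 6.2651 × 1777 = 11100 MeV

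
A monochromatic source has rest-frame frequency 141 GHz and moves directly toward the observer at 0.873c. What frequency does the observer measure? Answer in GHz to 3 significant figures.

f_obs ≈ 541 GHz

Relativistic Doppler: f_obs = f_src √((1+β)/(1−β))
= 141 × √(1.8730/0.12700) = 141 × 3.8403 = 541 GHz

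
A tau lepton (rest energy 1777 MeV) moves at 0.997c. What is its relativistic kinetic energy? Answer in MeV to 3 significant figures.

γ = 1/√(1 − 0.997²) = 12.920
K = (γ − 1)m₀c² = (12.920 − 1) × 1777 MeV = 11.920 × 1777 MeV = 21200 MeV

K ≈ 21200 MeV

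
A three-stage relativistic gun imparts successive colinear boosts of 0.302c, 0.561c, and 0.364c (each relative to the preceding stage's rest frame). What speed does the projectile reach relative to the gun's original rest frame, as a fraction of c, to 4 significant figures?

Compose boost 2: (0.561 + 0.302)/(1 + 0.561×0.302) = 0.8630/1.16942 = 0.737971
Compose boost 3: (0.364 + 0.737971)/(1 + 0.364×0.737971) = 1.10197/1.26862 = 0.8686

u ≈ 0.8686c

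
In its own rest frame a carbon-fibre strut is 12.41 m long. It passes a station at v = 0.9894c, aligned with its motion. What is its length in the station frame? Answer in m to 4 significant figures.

L ≈ 1.802 m

γ = 1/√(1 − 0.9894²) = 6.88630
Length contraction: L = L₀/γ = 12.41/6.88630 = 1.802 m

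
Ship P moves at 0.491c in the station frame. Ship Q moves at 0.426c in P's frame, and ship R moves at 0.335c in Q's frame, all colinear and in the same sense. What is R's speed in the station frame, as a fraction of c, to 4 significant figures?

Compose boost 2: (0.426 + 0.491)/(1 + 0.426×0.491) = 0.9170/1.20917 = 0.758374
Compose boost 3: (0.335 + 0.758374)/(1 + 0.335×0.758374) = 1.09337/1.25406 = 0.8719

u ≈ 0.8719c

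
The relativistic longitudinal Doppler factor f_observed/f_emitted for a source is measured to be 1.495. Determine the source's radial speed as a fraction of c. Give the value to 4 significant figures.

β ≈ 0.3818

f_obs/f_src = √((1+β)/(1−β)) = 1.495  ⇒  (1+β)/(1−β) = 2.23503
β = |1 − D²|/(1 + D²) = |1 − 2.23503|/(1 + 2.23503) = 0.3818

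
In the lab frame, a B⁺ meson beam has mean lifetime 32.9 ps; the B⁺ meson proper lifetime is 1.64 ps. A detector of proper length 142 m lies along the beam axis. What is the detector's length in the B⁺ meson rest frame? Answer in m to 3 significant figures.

L ≈ 7.08 m

Time dilation ⇒ γ = Δt/τ₀ = 32.9/1.64 = 20.061
Length contraction: L = L₀/γ = 142/20.061 = 7.08 m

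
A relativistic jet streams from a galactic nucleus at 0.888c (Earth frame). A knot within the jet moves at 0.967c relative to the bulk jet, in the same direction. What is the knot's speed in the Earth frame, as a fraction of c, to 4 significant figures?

u ≈ 0.9980c

Relativistic velocity addition: u = (u' + v)/(1 + u'v/c²)
= (0.967 + 0.888)/(1 + 0.967×0.888) = 1.855/1.85870 = 0.9980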